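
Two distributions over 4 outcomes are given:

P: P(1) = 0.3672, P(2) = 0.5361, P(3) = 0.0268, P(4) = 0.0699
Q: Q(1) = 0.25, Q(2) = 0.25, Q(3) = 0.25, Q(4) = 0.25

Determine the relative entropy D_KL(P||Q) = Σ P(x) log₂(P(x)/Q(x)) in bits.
0.5788 bits

D_KL(P||Q) = Σ P(x) log₂(P(x)/Q(x))

Computing term by term:
  P(1)·log₂(P(1)/Q(1)) = 0.3672·log₂(0.3672/0.25) = 0.20366
  P(2)·log₂(P(2)/Q(2)) = 0.5361·log₂(0.5361/0.25) = 0.59002
  P(3)·log₂(P(3)/Q(3)) = 0.0268·log₂(0.0268/0.25) = -0.08634
  P(4)·log₂(P(4)/Q(4)) = 0.0699·log₂(0.0699/0.25) = -0.12852

D_KL(P||Q) = 0.20366 + 0.59002 - 0.08634 - 0.12852 = 0.57882 ≈ 0.5788 bits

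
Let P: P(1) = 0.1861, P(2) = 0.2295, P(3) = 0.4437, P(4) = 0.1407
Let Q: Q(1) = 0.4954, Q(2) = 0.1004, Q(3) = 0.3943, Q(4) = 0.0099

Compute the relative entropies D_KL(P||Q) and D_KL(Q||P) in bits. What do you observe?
D_KL(P||Q) = 0.6252 bits, D_KL(Q||P) = 0.4750 bits. The two directions give different values (D_KL(P||Q) exceeds D_KL(Q||P) by 0.1502 bits): KL divergence is asymmetric.

D_KL(P||Q) = Σ P(x) log₂(P(x)/Q(x))

Computing term by term:
  P(1)·log₂(P(1)/Q(1)) = 0.1861·log₂(0.1861/0.4954) = -0.26287
  P(2)·log₂(P(2)/Q(2)) = 0.2295·log₂(0.2295/0.1004) = 0.27373
  P(3)·log₂(P(3)/Q(3)) = 0.4437·log₂(0.4437/0.3943) = 0.07556
  P(4)·log₂(P(4)/Q(4)) = 0.1407·log₂(0.1407/0.0099) = 0.53875

D_KL(P||Q) = -0.26287 + 0.27373 + 0.07556 + 0.53875 = 0.62517 ≈ 0.6252 bits

D_KL(Q||P) = Σ Q(x) log₂(Q(x)/P(x))

Computing term by term:
  Q(1)·log₂(Q(1)/P(1)) = 0.4954·log₂(0.4954/0.1861) = 0.69976
  Q(2)·log₂(Q(2)/P(2)) = 0.1004·log₂(0.1004/0.2295) = -0.11975
  Q(3)·log₂(Q(3)/P(3)) = 0.3943·log₂(0.3943/0.4437) = -0.06715
  Q(4)·log₂(Q(4)/P(4)) = 0.0099·log₂(0.0099/0.1407) = -0.03791

D_KL(Q||P) = 0.69976 - 0.11975 - 0.06715 - 0.03791 = 0.47495 ≈ 0.4750 bits

These are NOT equal (difference: 0.1502 bits). KL divergence is asymmetric: D_KL(P||Q) ≠ D_KL(Q||P) in general.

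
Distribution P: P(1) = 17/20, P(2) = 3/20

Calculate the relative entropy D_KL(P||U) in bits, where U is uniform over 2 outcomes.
0.3902 bits

U(i) = 1/2 for all i

D_KL(P||U) = Σ P(x) log₂(P(x) / (1/2))
           = Σ P(x) log₂(P(x)) + log₂(2)
           = log₂(2) - H(P)

H(P) = -Σ P(x) log₂(P(x)):
  -P(1)·log₂(P(1)) = -(17/20)·log₂(17/20) = 0.19930
  -P(2)·log₂(P(2)) = -(3/20)·log₂(3/20) = 0.41054
H(P) = 0.19930 + 0.41054 = 0.60984 bits

log₂(2) = 1.00000 bits

D_KL(P||U) = 1.00000 - 0.60984 = 0.39016 ≈ 0.3902 bits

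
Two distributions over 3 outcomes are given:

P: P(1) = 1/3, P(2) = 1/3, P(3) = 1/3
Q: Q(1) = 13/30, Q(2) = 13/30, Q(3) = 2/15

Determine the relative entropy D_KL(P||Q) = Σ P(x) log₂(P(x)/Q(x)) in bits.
0.1883 bits

D_KL(P||Q) = Σ P(x) log₂(P(x)/Q(x))

Computing term by term:
  P(1)·log₂(P(1)/Q(1)) = (1/3)·log₂((1/3)/(13/30)) = -0.12617
  P(2)·log₂(P(2)/Q(2)) = (1/3)·log₂((1/3)/(13/30)) = -0.12617
  P(3)·log₂(P(3)/Q(3)) = (1/3)·log₂((1/3)/(2/15)) = 0.44064

D_KL(P||Q) = -0.12617 - 0.12617 + 0.44064 = 0.18830 ≈ 0.1883 bits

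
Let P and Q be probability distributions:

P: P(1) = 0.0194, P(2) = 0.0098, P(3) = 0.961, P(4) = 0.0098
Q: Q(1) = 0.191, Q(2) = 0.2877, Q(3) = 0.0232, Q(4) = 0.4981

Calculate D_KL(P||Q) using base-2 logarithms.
4.9955 bits

D_KL(P||Q) = Σ P(x) log₂(P(x)/Q(x))

Computing term by term:
  P(1)·log₂(P(1)/Q(1)) = 0.0194·log₂(0.0194/0.191) = -0.06401
  P(2)·log₂(P(2)/Q(2)) = 0.0098·log₂(0.0098/0.2877) = -0.04778
  P(3)·log₂(P(3)/Q(3)) = 0.961·log₂(0.961/0.0232) = 5.16282
  P(4)·log₂(P(4)/Q(4)) = 0.0098·log₂(0.0098/0.4981) = -0.05554

D_KL(P||Q) = -0.06401 - 0.04778 + 5.16282 - 0.05554 = 4.99549 ≈ 4.9955 bits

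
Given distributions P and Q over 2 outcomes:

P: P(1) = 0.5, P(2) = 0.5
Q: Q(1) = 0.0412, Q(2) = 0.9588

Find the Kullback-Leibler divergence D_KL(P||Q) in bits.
1.3310 bits

D_KL(P||Q) = Σ P(x) log₂(P(x)/Q(x))

Computing term by term:
  P(1)·log₂(P(1)/Q(1)) = 0.5·log₂(0.5/0.0412) = 1.80061
  P(2)·log₂(P(2)/Q(2)) = 0.5·log₂(0.5/0.9588) = -0.46965

D_KL(P||Q) = 1.80061 - 0.46965 = 1.33096 ≈ 1.3310 bits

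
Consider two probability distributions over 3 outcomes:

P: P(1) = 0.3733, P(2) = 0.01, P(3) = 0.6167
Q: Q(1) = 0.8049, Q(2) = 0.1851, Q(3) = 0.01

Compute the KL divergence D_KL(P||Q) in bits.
3.2113 bits

D_KL(P||Q) = Σ P(x) log₂(P(x)/Q(x))

Computing term by term:
  P(1)·log₂(P(1)/Q(1)) = 0.3733·log₂(0.3733/0.8049) = -0.41379
  P(2)·log₂(P(2)/Q(2)) = 0.01·log₂(0.01/0.1851) = -0.04210
  P(3)·log₂(P(3)/Q(3)) = 0.6167·log₂(0.6167/0.01) = 3.66720

D_KL(P||Q) = -0.41379 - 0.04210 + 3.66720 = 3.21131 ≈ 3.2113 bits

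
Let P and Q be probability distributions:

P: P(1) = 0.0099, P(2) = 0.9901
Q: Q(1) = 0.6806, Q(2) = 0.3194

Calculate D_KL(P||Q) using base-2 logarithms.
1.5556 bits

D_KL(P||Q) = Σ P(x) log₂(P(x)/Q(x))

Computing term by term:
  P(1)·log₂(P(1)/Q(1)) = 0.0099·log₂(0.0099/0.6806) = -0.06042
  P(2)·log₂(P(2)/Q(2)) = 0.9901·log₂(0.9901/0.3194) = 1.61605

D_KL(P||Q) = -0.06042 + 1.61605 = 1.55563 ≈ 1.5556 bits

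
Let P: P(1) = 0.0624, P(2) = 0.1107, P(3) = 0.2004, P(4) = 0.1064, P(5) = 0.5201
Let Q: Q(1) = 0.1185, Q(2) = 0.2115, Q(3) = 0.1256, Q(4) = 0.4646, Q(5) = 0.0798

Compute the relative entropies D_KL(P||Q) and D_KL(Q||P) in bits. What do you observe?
D_KL(P||Q) = 1.1542 bits, D_KL(Q||P) = 0.9947 bits. The two directions give different values (D_KL(P||Q) exceeds D_KL(Q||P) by 0.1595 bits): KL divergence is asymmetric.

D_KL(P||Q) = Σ P(x) log₂(P(x)/Q(x))

Computing term by term:
  P(1)·log₂(P(1)/Q(1)) = 0.0624·log₂(0.0624/0.1185) = -0.05774
  P(2)·log₂(P(2)/Q(2)) = 0.1107·log₂(0.1107/0.2115) = -0.10339
  P(3)·log₂(P(3)/Q(3)) = 0.2004·log₂(0.2004/0.1256) = 0.13508
  P(4)·log₂(P(4)/Q(4)) = 0.1064·log₂(0.1064/0.4646) = -0.22626
  P(5)·log₂(P(5)/Q(5)) = 0.5201·log₂(0.5201/0.0798) = 1.40652

D_KL(P||Q) = -0.05774 - 0.10339 + 0.13508 - 0.22626 + 1.40652 = 1.15421 ≈ 1.1542 bits

D_KL(Q||P) = Σ Q(x) log₂(Q(x)/P(x))

Computing term by term:
  Q(1)·log₂(Q(1)/P(1)) = 0.1185·log₂(0.1185/0.0624) = 0.10964
  Q(2)·log₂(Q(2)/P(2)) = 0.2115·log₂(0.2115/0.1107) = 0.19754
  Q(3)·log₂(Q(3)/P(3)) = 0.1256·log₂(0.1256/0.2004) = -0.08466
  Q(4)·log₂(Q(4)/P(4)) = 0.4646·log₂(0.4646/0.1064) = 0.98797
  Q(5)·log₂(Q(5)/P(5)) = 0.0798·log₂(0.0798/0.5201) = -0.21581

D_KL(Q||P) = 0.10964 + 0.19754 - 0.08466 + 0.98797 - 0.21581 = 0.99468 ≈ 0.9947 bits

These are NOT equal (difference: 0.1595 bits). KL divergence is asymmetric: D_KL(P||Q) ≠ D_KL(Q||P) in general.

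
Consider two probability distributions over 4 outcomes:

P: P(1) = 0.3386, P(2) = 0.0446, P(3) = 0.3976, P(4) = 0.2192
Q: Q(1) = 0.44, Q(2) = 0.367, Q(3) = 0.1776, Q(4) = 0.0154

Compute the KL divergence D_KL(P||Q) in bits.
1.0385 bits

D_KL(P||Q) = Σ P(x) log₂(P(x)/Q(x))

Computing term by term:
  P(1)·log₂(P(1)/Q(1)) = 0.3386·log₂(0.3386/0.44) = -0.12796
  P(2)·log₂(P(2)/Q(2)) = 0.0446·log₂(0.0446/0.367) = -0.13561
  P(3)·log₂(P(3)/Q(3)) = 0.3976·log₂(0.3976/0.1776) = 0.46228
  P(4)·log₂(P(4)/Q(4)) = 0.2192·log₂(0.2192/0.0154) = 0.83981

D_KL(P||Q) = -0.12796 - 0.13561 + 0.46228 + 0.83981 = 1.03852 ≈ 1.0385 bits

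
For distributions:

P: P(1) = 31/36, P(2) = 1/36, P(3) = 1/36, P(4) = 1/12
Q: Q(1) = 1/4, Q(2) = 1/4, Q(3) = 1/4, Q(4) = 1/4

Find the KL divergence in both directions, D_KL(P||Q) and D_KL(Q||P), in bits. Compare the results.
D_KL(P||Q) = 1.2283 bits, D_KL(Q||P) = 1.5351 bits. D_KL(Q||P) is larger than D_KL(P||Q) by 0.3068 bits; the two directions differ.

D_KL(P||Q) = Σ P(x) log₂(P(x)/Q(x))

Computing term by term:
  P(1)·log₂(P(1)/Q(1)) = (31/36)·log₂((31/36)/(1/4)) = 1.53646
  P(2)·log₂(P(2)/Q(2)) = (1/36)·log₂((1/36)/(1/4)) = -0.08805
  P(3)·log₂(P(3)/Q(3)) = (1/36)·log₂((1/36)/(1/4)) = -0.08805
  P(4)·log₂(P(4)/Q(4)) = (1/12)·log₂((1/12)/(1/4)) = -0.13208

D_KL(P||Q) = 1.53646 - 0.08805 - 0.08805 - 0.13208 = 1.22828 ≈ 1.2283 bits

D_KL(Q||P) = Σ Q(x) log₂(Q(x)/P(x))

Computing term by term:
  Q(1)·log₂(Q(1)/P(1)) = (1/4)·log₂((1/4)/(31/36)) = -0.44607
  Q(2)·log₂(Q(2)/P(2)) = (1/4)·log₂((1/4)/(1/36)) = 0.79248
  Q(3)·log₂(Q(3)/P(3)) = (1/4)·log₂((1/4)/(1/36)) = 0.79248
  Q(4)·log₂(Q(4)/P(4)) = (1/4)·log₂((1/4)/(1/12)) = 0.39624

D_KL(Q||P) = -0.44607 + 0.79248 + 0.79248 + 0.39624 = 1.53513 ≈ 1.5351 bits

These are NOT equal (difference: 0.3068 bits). KL divergence is asymmetric: D_KL(P||Q) ≠ D_KL(Q||P) in general.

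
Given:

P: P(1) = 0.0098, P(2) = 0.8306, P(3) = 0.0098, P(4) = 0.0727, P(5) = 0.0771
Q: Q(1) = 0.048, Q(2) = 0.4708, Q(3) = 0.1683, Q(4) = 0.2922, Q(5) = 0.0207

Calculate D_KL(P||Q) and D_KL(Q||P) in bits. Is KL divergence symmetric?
D_KL(P||Q) = 0.6180 bits, D_KL(Q||P) = 0.9620 bits. No, KL divergence is not symmetric.

D_KL(P||Q) = Σ P(x) log₂(P(x)/Q(x))

Computing term by term:
  P(1)·log₂(P(1)/Q(1)) = 0.0098·log₂(0.0098/0.048) = -0.02246
  P(2)·log₂(P(2)/Q(2)) = 0.8306·log₂(0.8306/0.4708) = 0.68029
  P(3)·log₂(P(3)/Q(3)) = 0.0098·log₂(0.0098/0.1683) = -0.04020
  P(4)·log₂(P(4)/Q(4)) = 0.0727·log₂(0.0727/0.2922) = -0.14590
  P(5)·log₂(P(5)/Q(5)) = 0.0771·log₂(0.0771/0.0207) = 0.14627

D_KL(P||Q) = -0.02246 + 0.68029 - 0.04020 - 0.14590 + 0.14627 = 0.61800 ≈ 0.6180 bits

D_KL(Q||P) = Σ Q(x) log₂(Q(x)/P(x))

Computing term by term:
  Q(1)·log₂(Q(1)/P(1)) = 0.048·log₂(0.048/0.0098) = 0.11002
  Q(2)·log₂(Q(2)/P(2)) = 0.4708·log₂(0.4708/0.8306) = -0.38560
  Q(3)·log₂(Q(3)/P(3)) = 0.1683·log₂(0.1683/0.0098) = 0.69039
  Q(4)·log₂(Q(4)/P(4)) = 0.2922·log₂(0.2922/0.0727) = 0.58642
  Q(5)·log₂(Q(5)/P(5)) = 0.0207·log₂(0.0207/0.0771) = -0.03927

D_KL(Q||P) = 0.11002 - 0.38560 + 0.69039 + 0.58642 - 0.03927 = 0.96196 ≈ 0.9620 bits

These are NOT equal (difference: 0.3440 bits). KL divergence is asymmetric: D_KL(P||Q) ≠ D_KL(Q||P) in general.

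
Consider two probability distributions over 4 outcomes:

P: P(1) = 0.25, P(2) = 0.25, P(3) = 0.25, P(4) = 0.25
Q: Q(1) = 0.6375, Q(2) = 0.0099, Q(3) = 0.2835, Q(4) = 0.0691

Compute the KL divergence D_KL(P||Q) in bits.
1.2454 bits

D_KL(P||Q) = Σ P(x) log₂(P(x)/Q(x))

Computing term by term:
  P(1)·log₂(P(1)/Q(1)) = 0.25·log₂(0.25/0.6375) = -0.33762
  P(2)·log₂(P(2)/Q(2)) = 0.25·log₂(0.25/0.0099) = 1.16459
  P(3)·log₂(P(3)/Q(3)) = 0.25·log₂(0.25/0.2835) = -0.04536
  P(4)·log₂(P(4)/Q(4)) = 0.25·log₂(0.25/0.0691) = 0.46379

D_KL(P||Q) = -0.33762 + 1.16459 - 0.04536 + 0.46379 = 1.24540 ≈ 1.2454 bits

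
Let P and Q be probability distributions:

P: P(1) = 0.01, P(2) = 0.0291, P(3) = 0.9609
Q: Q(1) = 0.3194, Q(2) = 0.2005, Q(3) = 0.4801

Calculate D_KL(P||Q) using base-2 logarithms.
0.8309 bits

D_KL(P||Q) = Σ P(x) log₂(P(x)/Q(x))

Computing term by term:
  P(1)·log₂(P(1)/Q(1)) = 0.01·log₂(0.01/0.3194) = -0.04997
  P(2)·log₂(P(2)/Q(2)) = 0.0291·log₂(0.0291/0.2005) = -0.08103
  P(3)·log₂(P(3)/Q(3)) = 0.9609·log₂(0.9609/0.4801) = 0.96191

D_KL(P||Q) = -0.04997 - 0.08103 + 0.96191 = 0.83091 ≈ 0.8309 bits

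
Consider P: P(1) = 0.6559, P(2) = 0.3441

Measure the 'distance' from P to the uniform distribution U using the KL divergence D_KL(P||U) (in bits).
0.0713 bits

U(i) = 1/2 for all i

D_KL(P||U) = Σ P(x) log₂(P(x) / (1/2))
           = Σ P(x) log₂(P(x)) + log₂(2)
           = log₂(2) - H(P)

H(P) = -Σ P(x) log₂(P(x)):
  -P(1)·log₂(P(1)) = -(0.6559)·log₂(0.6559) = 0.39908
  -P(2)·log₂(P(2)) = -(0.3441)·log₂(0.3441) = 0.52960
H(P) = 0.39908 + 0.52960 = 0.92868 bits

log₂(2) = 1.00000 bits

D_KL(P||U) = 1.00000 - 0.92868 = 0.07132 ≈ 0.0713 bits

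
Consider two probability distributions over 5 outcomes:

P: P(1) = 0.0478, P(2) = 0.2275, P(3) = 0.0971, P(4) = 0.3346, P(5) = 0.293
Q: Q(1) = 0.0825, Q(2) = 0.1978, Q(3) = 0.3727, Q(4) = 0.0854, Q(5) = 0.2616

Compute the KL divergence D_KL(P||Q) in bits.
0.5270 bits

D_KL(P||Q) = Σ P(x) log₂(P(x)/Q(x))

Computing term by term:
  P(1)·log₂(P(1)/Q(1)) = 0.0478·log₂(0.0478/0.0825) = -0.03764
  P(2)·log₂(P(2)/Q(2)) = 0.2275·log₂(0.2275/0.1978) = 0.04591
  P(3)·log₂(P(3)/Q(3)) = 0.0971·log₂(0.0971/0.3727) = -0.18842
  P(4)·log₂(P(4)/Q(4)) = 0.3346·log₂(0.3346/0.0854) = 0.65921
  P(5)·log₂(P(5)/Q(5)) = 0.293·log₂(0.293/0.2616) = 0.04792

D_KL(P||Q) = -0.03764 + 0.04591 - 0.18842 + 0.65921 + 0.04792 = 0.52698 ≈ 0.5270 bits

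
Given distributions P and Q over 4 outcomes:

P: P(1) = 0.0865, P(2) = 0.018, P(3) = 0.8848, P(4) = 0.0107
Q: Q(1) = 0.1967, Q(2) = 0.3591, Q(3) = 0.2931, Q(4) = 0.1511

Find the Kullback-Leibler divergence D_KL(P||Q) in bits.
1.1892 bits

D_KL(P||Q) = Σ P(x) log₂(P(x)/Q(x))

Computing term by term:
  P(1)·log₂(P(1)/Q(1)) = 0.0865·log₂(0.0865/0.1967) = -0.10252
  P(2)·log₂(P(2)/Q(2)) = 0.018·log₂(0.018/0.3591) = -0.07773
  P(3)·log₂(P(3)/Q(3)) = 0.8848·log₂(0.8848/0.2931) = 1.41033
  P(4)·log₂(P(4)/Q(4)) = 0.0107·log₂(0.0107/0.1511) = -0.04087

D_KL(P||Q) = -0.10252 - 0.07773 + 1.41033 - 0.04087 = 1.18921 ≈ 1.1892 bits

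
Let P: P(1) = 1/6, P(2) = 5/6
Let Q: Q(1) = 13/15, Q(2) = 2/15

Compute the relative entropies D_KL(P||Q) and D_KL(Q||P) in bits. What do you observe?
D_KL(P||Q) = 1.8068 bits, D_KL(Q||P) = 1.7089 bits. The two directions give different values (D_KL(P||Q) exceeds D_KL(Q||P) by 0.0979 bits): KL divergence is asymmetric.

D_KL(P||Q) = Σ P(x) log₂(P(x)/Q(x))

Computing term by term:
  P(1)·log₂(P(1)/Q(1)) = (1/6)·log₂((1/6)/(13/15)) = -0.39642
  P(2)·log₂(P(2)/Q(2)) = (5/6)·log₂((5/6)/(2/15)) = 2.20321

D_KL(P||Q) = -0.39642 + 2.20321 = 1.80679 ≈ 1.8068 bits

D_KL(Q||P) = Σ Q(x) log₂(Q(x)/P(x))

Computing term by term:
  Q(1)·log₂(Q(1)/P(1)) = (13/15)·log₂((13/15)/(1/6)) = 2.06138
  Q(2)·log₂(Q(2)/P(2)) = (2/15)·log₂((2/15)/(5/6)) = -0.35251

D_KL(Q||P) = 2.06138 - 0.35251 = 1.70887 ≈ 1.7089 bits

These are NOT equal (difference: 0.0979 bits). KL divergence is asymmetric: D_KL(P||Q) ≠ D_KL(Q||P) in general.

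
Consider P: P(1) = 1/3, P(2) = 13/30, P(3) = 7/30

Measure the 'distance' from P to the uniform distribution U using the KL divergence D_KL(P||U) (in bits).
0.0440 bits

U(i) = 1/3 for all i

D_KL(P||U) = Σ P(x) log₂(P(x) / (1/3))
           = Σ P(x) log₂(P(x)) + log₂(3)
           = log₂(3) - H(P)

H(P) = -Σ P(x) log₂(P(x)):
  -P(1)·log₂(P(1)) = -(1/3)·log₂(1/3) = 0.52832
  -P(2)·log₂(P(2)) = -(13/30)·log₂(13/30) = 0.52280
  -P(3)·log₂(P(3)) = -(7/30)·log₂(7/30) = 0.48989
H(P) = 0.52832 + 0.52280 + 0.48989 = 1.54101 bits

log₂(3) = 1.58496 bits

D_KL(P||U) = 1.58496 - 1.54101 = 0.04395 ≈ 0.0440 bits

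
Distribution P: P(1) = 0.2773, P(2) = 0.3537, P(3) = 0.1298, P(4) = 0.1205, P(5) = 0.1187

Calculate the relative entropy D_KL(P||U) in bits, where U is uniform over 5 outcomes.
0.1633 bits

U(i) = 1/5 for all i

D_KL(P||U) = Σ P(x) log₂(P(x) / (1/5))
           = Σ P(x) log₂(P(x)) + log₂(5)
           = log₂(5) - H(P)

H(P) = -Σ P(x) log₂(P(x)):
  -P(1)·log₂(P(1)) = -(0.2773)·log₂(0.2773) = 0.51314
  -P(2)·log₂(P(2)) = -(0.3537)·log₂(0.3537) = 0.53034
  -P(3)·log₂(P(3)) = -(0.1298)·log₂(0.1298) = 0.38234
  -P(4)·log₂(P(4)) = -(0.1205)·log₂(0.1205) = 0.36787
  -P(5)·log₂(P(5)) = -(0.1187)·log₂(0.1187) = 0.36496
H(P) = 0.51314 + 0.53034 + 0.38234 + 0.36787 + 0.36496 = 2.15865 bits

log₂(5) = 2.32193 bits

D_KL(P||U) = 2.32193 - 2.15865 = 0.16328 ≈ 0.1633 bits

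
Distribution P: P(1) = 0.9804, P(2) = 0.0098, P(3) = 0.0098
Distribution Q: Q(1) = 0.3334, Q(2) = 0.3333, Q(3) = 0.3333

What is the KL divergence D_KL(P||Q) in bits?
1.4259 bits

D_KL(P||Q) = Σ P(x) log₂(P(x)/Q(x))

Computing term by term:
  P(1)·log₂(P(1)/Q(1)) = 0.9804·log₂(0.9804/0.3334) = 1.52562
  P(2)·log₂(P(2)/Q(2)) = 0.0098·log₂(0.0098/0.3333) = -0.04986
  P(3)·log₂(P(3)/Q(3)) = 0.0098·log₂(0.0098/0.3333) = -0.04986

D_KL(P||Q) = 1.52562 - 0.04986 - 0.04986 = 1.42590 ≈ 1.4259 bits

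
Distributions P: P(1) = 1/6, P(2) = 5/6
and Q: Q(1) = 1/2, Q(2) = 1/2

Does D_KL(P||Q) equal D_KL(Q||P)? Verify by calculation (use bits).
D_KL(P||Q) = 0.3500 bits, D_KL(Q||P) = 0.4240 bits. No — D_KL(P||Q) ≠ D_KL(Q||P) for this pair.

D_KL(P||Q) = Σ P(x) log₂(P(x)/Q(x))

Computing term by term:
  P(1)·log₂(P(1)/Q(1)) = (1/6)·log₂((1/6)/(1/2)) = -0.26416
  P(2)·log₂(P(2)/Q(2)) = (5/6)·log₂((5/6)/(1/2)) = 0.61414

D_KL(P||Q) = -0.26416 + 0.61414 = 0.34998 ≈ 0.3500 bits

D_KL(Q||P) = Σ Q(x) log₂(Q(x)/P(x))

Computing term by term:
  Q(1)·log₂(Q(1)/P(1)) = (1/2)·log₂((1/2)/(1/6)) = 0.79248
  Q(2)·log₂(Q(2)/P(2)) = (1/2)·log₂((1/2)/(5/6)) = -0.36848

D_KL(Q||P) = 0.79248 - 0.36848 = 0.42400 ≈ 0.4240 bits

These are NOT equal (difference: 0.0740 bits). KL divergence is asymmetric: D_KL(P||Q) ≠ D_KL(Q||P) in general.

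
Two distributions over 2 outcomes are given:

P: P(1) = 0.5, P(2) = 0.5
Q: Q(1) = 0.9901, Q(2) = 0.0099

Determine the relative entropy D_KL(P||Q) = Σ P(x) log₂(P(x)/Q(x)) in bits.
2.3364 bits

D_KL(P||Q) = Σ P(x) log₂(P(x)/Q(x))

Computing term by term:
  P(1)·log₂(P(1)/Q(1)) = 0.5·log₂(0.5/0.9901) = -0.49282
  P(2)·log₂(P(2)/Q(2)) = 0.5·log₂(0.5/0.0099) = 2.82918

D_KL(P||Q) = -0.49282 + 2.82918 = 2.33636 ≈ 2.3364 bits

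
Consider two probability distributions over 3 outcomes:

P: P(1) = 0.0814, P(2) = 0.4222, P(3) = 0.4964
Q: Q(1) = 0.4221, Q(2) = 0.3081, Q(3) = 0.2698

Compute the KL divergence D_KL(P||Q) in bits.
0.4353 bits

D_KL(P||Q) = Σ P(x) log₂(P(x)/Q(x))

Computing term by term:
  P(1)·log₂(P(1)/Q(1)) = 0.0814·log₂(0.0814/0.4221) = -0.19328
  P(2)·log₂(P(2)/Q(2)) = 0.4222·log₂(0.4222/0.3081) = 0.19190
  P(3)·log₂(P(3)/Q(3)) = 0.4964·log₂(0.4964/0.2698) = 0.43664

D_KL(P||Q) = -0.19328 + 0.19190 + 0.43664 = 0.43526 ≈ 0.4353 bits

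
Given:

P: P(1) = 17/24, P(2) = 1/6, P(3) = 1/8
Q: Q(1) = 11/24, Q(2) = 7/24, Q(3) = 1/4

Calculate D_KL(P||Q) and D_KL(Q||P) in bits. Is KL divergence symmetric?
D_KL(P||Q) = 0.1853 bits, D_KL(Q||P) = 0.1976 bits. No, KL divergence is not symmetric.

D_KL(P||Q) = Σ P(x) log₂(P(x)/Q(x))

Computing term by term:
  P(1)·log₂(P(1)/Q(1)) = (17/24)·log₂((17/24)/(11/24)) = 0.44486
  P(2)·log₂(P(2)/Q(2)) = (1/6)·log₂((1/6)/(7/24)) = -0.13456
  P(3)·log₂(P(3)/Q(3)) = (1/8)·log₂((1/8)/(1/4)) = -0.12500

D_KL(P||Q) = 0.44486 - 0.13456 - 0.12500 = 0.18530 ≈ 0.1853 bits

D_KL(Q||P) = Σ Q(x) log₂(Q(x)/P(x))

Computing term by term:
  Q(1)·log₂(Q(1)/P(1)) = (11/24)·log₂((11/24)/(17/24)) = -0.28785
  Q(2)·log₂(Q(2)/P(2)) = (7/24)·log₂((7/24)/(1/6)) = 0.23548
  Q(3)·log₂(Q(3)/P(3)) = (1/4)·log₂((1/4)/(1/8)) = 0.25000

D_KL(Q||P) = -0.28785 + 0.23548 + 0.25000 = 0.19763 ≈ 0.1976 bits

These are NOT equal (difference: 0.0123 bits). KL divergence is asymmetric: D_KL(P||Q) ≠ D_KL(Q||P) in general.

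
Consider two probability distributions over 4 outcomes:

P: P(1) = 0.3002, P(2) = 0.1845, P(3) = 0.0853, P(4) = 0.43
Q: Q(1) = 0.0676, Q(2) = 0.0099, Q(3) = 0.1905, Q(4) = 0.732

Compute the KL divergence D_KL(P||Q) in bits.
0.9954 bits

D_KL(P||Q) = Σ P(x) log₂(P(x)/Q(x))

Computing term by term:
  P(1)·log₂(P(1)/Q(1)) = 0.3002·log₂(0.3002/0.0676) = 0.64568
  P(2)·log₂(P(2)/Q(2)) = 0.1845·log₂(0.1845/0.0099) = 0.77860
  P(3)·log₂(P(3)/Q(3)) = 0.0853·log₂(0.0853/0.1905) = -0.09888
  P(4)·log₂(P(4)/Q(4)) = 0.43·log₂(0.43/0.732) = -0.33003

D_KL(P||Q) = 0.64568 + 0.77860 - 0.09888 - 0.33003 = 0.99537 ≈ 0.9954 bits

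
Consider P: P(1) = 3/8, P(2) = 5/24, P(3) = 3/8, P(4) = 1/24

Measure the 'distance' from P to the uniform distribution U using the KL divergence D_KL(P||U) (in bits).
0.2762 bits

U(i) = 1/4 for all i

D_KL(P||U) = Σ P(x) log₂(P(x) / (1/4))
           = Σ P(x) log₂(P(x)) + log₂(4)
           = log₂(4) - H(P)

H(P) = -Σ P(x) log₂(P(x)):
  -P(1)·log₂(P(1)) = -(3/8)·log₂(3/8) = 0.53064
  -P(2)·log₂(P(2)) = -(5/24)·log₂(5/24) = 0.47147
  -P(3)·log₂(P(3)) = -(3/8)·log₂(3/8) = 0.53064
  -P(4)·log₂(P(4)) = -(1/24)·log₂(1/24) = 0.19104
H(P) = 0.53064 + 0.47147 + 0.53064 + 0.19104 = 1.72379 bits

log₂(4) = 2.00000 bits

D_KL(P||U) = 2.00000 - 1.72379 = 0.27621 ≈ 0.2762 bits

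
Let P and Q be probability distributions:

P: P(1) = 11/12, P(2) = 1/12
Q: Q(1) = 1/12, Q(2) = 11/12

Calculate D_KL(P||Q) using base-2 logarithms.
2.8829 bits

D_KL(P||Q) = Σ P(x) log₂(P(x)/Q(x))

Computing term by term:
  P(1)·log₂(P(1)/Q(1)) = (11/12)·log₂((11/12)/(1/12)) = 3.17115
  P(2)·log₂(P(2)/Q(2)) = (1/12)·log₂((1/12)/(11/12)) = -0.28829

D_KL(P||Q) = 3.17115 - 0.28829 = 2.88286 ≈ 2.8829 bits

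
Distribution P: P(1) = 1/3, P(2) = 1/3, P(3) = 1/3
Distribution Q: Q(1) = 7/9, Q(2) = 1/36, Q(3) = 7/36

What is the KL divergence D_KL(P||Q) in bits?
1.0467 bits

D_KL(P||Q) = Σ P(x) log₂(P(x)/Q(x))

Computing term by term:
  P(1)·log₂(P(1)/Q(1)) = (1/3)·log₂((1/3)/(7/9)) = -0.40746
  P(2)·log₂(P(2)/Q(2)) = (1/3)·log₂((1/3)/(1/36)) = 1.19499
  P(3)·log₂(P(3)/Q(3)) = (1/3)·log₂((1/3)/(7/36)) = 0.25920

D_KL(P||Q) = -0.40746 + 1.19499 + 0.25920 = 1.04673 ≈ 1.0467 bits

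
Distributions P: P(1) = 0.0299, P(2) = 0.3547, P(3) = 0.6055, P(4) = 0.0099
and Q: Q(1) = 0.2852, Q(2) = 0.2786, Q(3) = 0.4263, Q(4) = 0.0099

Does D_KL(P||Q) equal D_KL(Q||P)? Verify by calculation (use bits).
D_KL(P||Q) = 0.3328 bits, D_KL(Q||P) = 0.6151 bits. No — D_KL(P||Q) ≠ D_KL(Q||P) for this pair.

D_KL(P||Q) = Σ P(x) log₂(P(x)/Q(x))

Computing term by term:
  P(1)·log₂(P(1)/Q(1)) = 0.0299·log₂(0.0299/0.2852) = -0.09729
  P(2)·log₂(P(2)/Q(2)) = 0.3547·log₂(0.3547/0.2786) = 0.12358
  P(3)·log₂(P(3)/Q(3)) = 0.6055·log₂(0.6055/0.4263) = 0.30654
  P(4)·log₂(P(4)/Q(4)) = 0.0099·log₂(0.0099/0.0099) = 0.00000

D_KL(P||Q) = -0.09729 + 0.12358 + 0.30654 + 0.00000 = 0.33283 ≈ 0.3328 bits

D_KL(Q||P) = Σ Q(x) log₂(Q(x)/P(x))

Computing term by term:
  Q(1)·log₂(Q(1)/P(1)) = 0.2852·log₂(0.2852/0.0299) = 0.92797
  Q(2)·log₂(Q(2)/P(2)) = 0.2786·log₂(0.2786/0.3547) = -0.09707
  Q(3)·log₂(Q(3)/P(3)) = 0.4263·log₂(0.4263/0.6055) = -0.21582
  Q(4)·log₂(Q(4)/P(4)) = 0.0099·log₂(0.0099/0.0099) = 0.00000

D_KL(Q||P) = 0.92797 - 0.09707 - 0.21582 + 0.00000 = 0.61508 ≈ 0.6151 bits

These are NOT equal (difference: 0.2823 bits). KL divergence is asymmetric: D_KL(P||Q) ≠ D_KL(Q||P) in general.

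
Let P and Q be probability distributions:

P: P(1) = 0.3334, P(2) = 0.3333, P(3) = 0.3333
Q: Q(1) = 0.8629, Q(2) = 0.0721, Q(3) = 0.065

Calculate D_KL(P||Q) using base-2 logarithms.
1.0648 bits

D_KL(P||Q) = Σ P(x) log₂(P(x)/Q(x))

Computing term by term:
  P(1)·log₂(P(1)/Q(1)) = 0.3334·log₂(0.3334/0.8629) = -0.45740
  P(2)·log₂(P(2)/Q(2)) = 0.3333·log₂(0.3333/0.0721) = 0.73618
  P(3)·log₂(P(3)/Q(3)) = 0.3333·log₂(0.3333/0.065) = 0.78602

D_KL(P||Q) = -0.45740 + 0.73618 + 0.78602 = 1.06480 ≈ 1.0648 bits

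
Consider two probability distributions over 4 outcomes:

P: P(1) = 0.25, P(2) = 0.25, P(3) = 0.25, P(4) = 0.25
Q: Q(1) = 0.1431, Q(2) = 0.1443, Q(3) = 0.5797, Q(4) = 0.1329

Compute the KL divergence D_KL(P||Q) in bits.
0.3240 bits

D_KL(P||Q) = Σ P(x) log₂(P(x)/Q(x))

Computing term by term:
  P(1)·log₂(P(1)/Q(1)) = 0.25·log₂(0.25/0.1431) = 0.20123
  P(2)·log₂(P(2)/Q(2)) = 0.25·log₂(0.25/0.1443) = 0.19821
  P(3)·log₂(P(3)/Q(3)) = 0.25·log₂(0.25/0.5797) = -0.30334
  P(4)·log₂(P(4)/Q(4)) = 0.25·log₂(0.25/0.1329) = 0.22790

D_KL(P||Q) = 0.20123 + 0.19821 - 0.30334 + 0.22790 = 0.32400 ≈ 0.3240 bits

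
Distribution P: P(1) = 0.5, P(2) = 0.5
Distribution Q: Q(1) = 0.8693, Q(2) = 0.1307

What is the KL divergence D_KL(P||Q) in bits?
0.5689 bits

D_KL(P||Q) = Σ P(x) log₂(P(x)/Q(x))

Computing term by term:
  P(1)·log₂(P(1)/Q(1)) = 0.5·log₂(0.5/0.8693) = -0.39896
  P(2)·log₂(P(2)/Q(2)) = 0.5·log₂(0.5/0.1307) = 0.96783

D_KL(P||Q) = -0.39896 + 0.96783 = 0.56887 ≈ 0.5689 bits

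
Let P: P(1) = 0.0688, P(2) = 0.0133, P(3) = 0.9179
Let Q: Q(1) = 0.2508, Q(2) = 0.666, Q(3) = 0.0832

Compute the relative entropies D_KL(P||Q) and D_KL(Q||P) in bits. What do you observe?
D_KL(P||Q) = 2.9758 bits, D_KL(Q||P) = 3.9401 bits. The two directions give different values (D_KL(Q||P) exceeds D_KL(P||Q) by 0.9643 bits): KL divergence is asymmetric.

D_KL(P||Q) = Σ P(x) log₂(P(x)/Q(x))

Computing term by term:
  P(1)·log₂(P(1)/Q(1)) = 0.0688·log₂(0.0688/0.2508) = -0.12838
  P(2)·log₂(P(2)/Q(2)) = 0.0133·log₂(0.0133/0.666) = -0.07509
  P(3)·log₂(P(3)/Q(3)) = 0.9179·log₂(0.9179/0.0832) = 3.17931

D_KL(P||Q) = -0.12838 - 0.07509 + 3.17931 = 2.97584 ≈ 2.9758 bits

D_KL(Q||P) = Σ Q(x) log₂(Q(x)/P(x))

Computing term by term:
  Q(1)·log₂(Q(1)/P(1)) = 0.2508·log₂(0.2508/0.0688) = 0.46801
  Q(2)·log₂(Q(2)/P(2)) = 0.666·log₂(0.666/0.0133) = 3.76025
  Q(3)·log₂(Q(3)/P(3)) = 0.0832·log₂(0.0832/0.9179) = -0.28818

D_KL(Q||P) = 0.46801 + 3.76025 - 0.28818 = 3.94008 ≈ 3.9401 bits

These are NOT equal (difference: 0.9643 bits). KL divergence is asymmetric: D_KL(P||Q) ≠ D_KL(Q||P) in general.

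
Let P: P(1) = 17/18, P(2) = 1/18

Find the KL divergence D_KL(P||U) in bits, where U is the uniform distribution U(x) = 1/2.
0.6905 bits

U(i) = 1/2 for all i

D_KL(P||U) = Σ P(x) log₂(P(x) / (1/2))
           = Σ P(x) log₂(P(x)) + log₂(2)
           = log₂(2) - H(P)

H(P) = -Σ P(x) log₂(P(x)):
  -P(1)·log₂(P(1)) = -(17/18)·log₂(17/18) = 0.07788
  -P(2)·log₂(P(2)) = -(1/18)·log₂(1/18) = 0.23166
H(P) = 0.07788 + 0.23166 = 0.30954 bits

log₂(2) = 1.00000 bits

D_KL(P||U) = 1.00000 - 0.30954 = 0.69046 ≈ 0.6905 bits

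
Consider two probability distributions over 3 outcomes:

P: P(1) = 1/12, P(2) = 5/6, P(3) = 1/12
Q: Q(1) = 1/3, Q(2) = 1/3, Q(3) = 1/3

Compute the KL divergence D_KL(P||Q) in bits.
0.7683 bits

D_KL(P||Q) = Σ P(x) log₂(P(x)/Q(x))

Computing term by term:
  P(1)·log₂(P(1)/Q(1)) = (1/12)·log₂((1/12)/(1/3)) = -0.16667
  P(2)·log₂(P(2)/Q(2)) = (5/6)·log₂((5/6)/(1/3)) = 1.10161
  P(3)·log₂(P(3)/Q(3)) = (1/12)·log₂((1/12)/(1/3)) = -0.16667

D_KL(P||Q) = -0.16667 + 1.10161 - 0.16667 = 0.76827 ≈ 0.7683 bits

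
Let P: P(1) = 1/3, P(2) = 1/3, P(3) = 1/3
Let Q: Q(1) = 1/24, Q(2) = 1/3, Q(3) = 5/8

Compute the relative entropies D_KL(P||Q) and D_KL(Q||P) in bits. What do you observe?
D_KL(P||Q) = 0.6977 bits, D_KL(Q||P) = 0.4418 bits. The two directions give different values (D_KL(P||Q) exceeds D_KL(Q||P) by 0.2559 bits): KL divergence is asymmetric.

D_KL(P||Q) = Σ P(x) log₂(P(x)/Q(x))

Computing term by term:
  P(1)·log₂(P(1)/Q(1)) = (1/3)·log₂((1/3)/(1/24)) = 1.00000
  P(2)·log₂(P(2)/Q(2)) = (1/3)·log₂((1/3)/(1/3)) = 0.00000
  P(3)·log₂(P(3)/Q(3)) = (1/3)·log₂((1/3)/(5/8)) = -0.30230

D_KL(P||Q) = 1.00000 + 0.00000 - 0.30230 = 0.69770 ≈ 0.6977 bits

D_KL(Q||P) = Σ Q(x) log₂(Q(x)/P(x))

Computing term by term:
  Q(1)·log₂(Q(1)/P(1)) = (1/24)·log₂((1/24)/(1/3)) = -0.12500
  Q(2)·log₂(Q(2)/P(2)) = (1/3)·log₂((1/3)/(1/3)) = 0.00000
  Q(3)·log₂(Q(3)/P(3)) = (5/8)·log₂((5/8)/(1/3)) = 0.56681

D_KL(Q||P) = -0.12500 + 0.00000 + 0.56681 = 0.44181 ≈ 0.4418 bits

These are NOT equal (difference: 0.2559 bits). KL divergence is asymmetric: D_KL(P||Q) ≠ D_KL(Q||P) in general.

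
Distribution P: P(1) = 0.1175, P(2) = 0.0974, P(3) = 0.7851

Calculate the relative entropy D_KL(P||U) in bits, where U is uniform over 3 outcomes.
0.6207 bits

U(i) = 1/3 for all i

D_KL(P||U) = Σ P(x) log₂(P(x) / (1/3))
           = Σ P(x) log₂(P(x)) + log₂(3)
           = log₂(3) - H(P)

H(P) = -Σ P(x) log₂(P(x)):
  -P(1)·log₂(P(1)) = -(0.1175)·log₂(0.1175) = 0.36299
  -P(2)·log₂(P(2)) = -(0.0974)·log₂(0.0974) = 0.32726
  -P(3)·log₂(P(3)) = -(0.7851)·log₂(0.7851) = 0.27404
H(P) = 0.36299 + 0.32726 + 0.27404 = 0.96429 bits

log₂(3) = 1.58496 bits

D_KL(P||U) = 1.58496 - 0.96429 = 0.62067 ≈ 0.6207 bits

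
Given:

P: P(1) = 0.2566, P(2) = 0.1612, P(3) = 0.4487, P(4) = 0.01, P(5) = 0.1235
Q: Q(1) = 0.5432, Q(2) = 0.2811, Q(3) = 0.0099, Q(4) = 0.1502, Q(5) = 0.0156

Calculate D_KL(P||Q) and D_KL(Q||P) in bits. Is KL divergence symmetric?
D_KL(P||Q) = 2.3914 bits, D_KL(Q||P) = 1.2993 bits. No, KL divergence is not symmetric.

D_KL(P||Q) = Σ P(x) log₂(P(x)/Q(x))

Computing term by term:
  P(1)·log₂(P(1)/Q(1)) = 0.2566·log₂(0.2566/0.5432) = -0.27763
  P(2)·log₂(P(2)/Q(2)) = 0.1612·log₂(0.1612/0.2811) = -0.12932
  P(3)·log₂(P(3)/Q(3)) = 0.4487·log₂(0.4487/0.0099) = 2.46883
  P(4)·log₂(P(4)/Q(4)) = 0.01·log₂(0.01/0.1502) = -0.03909
  P(5)·log₂(P(5)/Q(5)) = 0.1235·log₂(0.1235/0.0156) = 0.36863

D_KL(P||Q) = -0.27763 - 0.12932 + 2.46883 - 0.03909 + 0.36863 = 2.39142 ≈ 2.3914 bits

D_KL(Q||P) = Σ Q(x) log₂(Q(x)/P(x))

Computing term by term:
  Q(1)·log₂(Q(1)/P(1)) = 0.5432·log₂(0.5432/0.2566) = 0.58772
  Q(2)·log₂(Q(2)/P(2)) = 0.2811·log₂(0.2811/0.1612) = 0.22551
  Q(3)·log₂(Q(3)/P(3)) = 0.0099·log₂(0.0099/0.4487) = -0.05447
  Q(4)·log₂(Q(4)/P(4)) = 0.1502·log₂(0.1502/0.01) = 0.58710
  Q(5)·log₂(Q(5)/P(5)) = 0.0156·log₂(0.0156/0.1235) = -0.04656

D_KL(Q||P) = 0.58772 + 0.22551 - 0.05447 + 0.58710 - 0.04656 = 1.29930 ≈ 1.2993 bits

These are NOT equal (difference: 1.0921 bits). KL divergence is asymmetric: D_KL(P||Q) ≠ D_KL(Q||P) in general.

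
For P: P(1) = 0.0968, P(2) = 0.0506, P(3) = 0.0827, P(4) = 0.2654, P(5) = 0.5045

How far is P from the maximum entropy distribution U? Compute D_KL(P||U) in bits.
0.4747 bits

U(i) = 1/5 for all i

D_KL(P||U) = Σ P(x) log₂(P(x) / (1/5))
           = Σ P(x) log₂(P(x)) + log₂(5)
           = log₂(5) - H(P)

H(P) = -Σ P(x) log₂(P(x)):
  -P(1)·log₂(P(1)) = -(0.0968)·log₂(0.0968) = 0.32610
  -P(2)·log₂(P(2)) = -(0.0506)·log₂(0.0506) = 0.21782
  -P(3)·log₂(P(3)) = -(0.0827)·log₂(0.0827) = 0.29739
  -P(4)·log₂(P(4)) = -(0.2654)·log₂(0.2654) = 0.50791
  -P(5)·log₂(P(5)) = -(0.5045)·log₂(0.5045) = 0.49798
H(P) = 0.32610 + 0.21782 + 0.29739 + 0.50791 + 0.49798 = 1.84720 bits

log₂(5) = 2.32193 bits

D_KL(P||U) = 2.32193 - 1.84720 = 0.47473 ≈ 0.4747 bits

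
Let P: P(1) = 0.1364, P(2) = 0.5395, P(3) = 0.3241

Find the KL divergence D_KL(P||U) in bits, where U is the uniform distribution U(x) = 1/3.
0.1858 bits

U(i) = 1/3 for all i

D_KL(P||U) = Σ P(x) log₂(P(x) / (1/3))
           = Σ P(x) log₂(P(x)) + log₂(3)
           = log₂(3) - H(P)

H(P) = -Σ P(x) log₂(P(x)):
  -P(1)·log₂(P(1)) = -(0.1364)·log₂(0.1364) = 0.39203
  -P(2)·log₂(P(2)) = -(0.5395)·log₂(0.5395) = 0.48032
  -P(3)·log₂(P(3)) = -(0.3241)·log₂(0.3241) = 0.52682
H(P) = 0.39203 + 0.48032 + 0.52682 = 1.39917 bits

log₂(3) = 1.58496 bits

D_KL(P||U) = 1.58496 - 1.39917 = 0.18579 ≈ 0.1858 bits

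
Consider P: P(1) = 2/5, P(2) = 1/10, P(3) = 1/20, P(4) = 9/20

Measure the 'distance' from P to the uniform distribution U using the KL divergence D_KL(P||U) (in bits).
0.4045 bits

U(i) = 1/4 for all i

D_KL(P||U) = Σ P(x) log₂(P(x) / (1/4))
           = Σ P(x) log₂(P(x)) + log₂(4)
           = log₂(4) - H(P)

H(P) = -Σ P(x) log₂(P(x)):
  -P(1)·log₂(P(1)) = -(2/5)·log₂(2/5) = 0.52877
  -P(2)·log₂(P(2)) = -(1/10)·log₂(1/10) = 0.33219
  -P(3)·log₂(P(3)) = -(1/20)·log₂(1/20) = 0.21610
  -P(4)·log₂(P(4)) = -(9/20)·log₂(9/20) = 0.51840
H(P) = 0.52877 + 0.33219 + 0.21610 + 0.51840 = 1.59546 bits

log₂(4) = 2.00000 bits

D_KL(P||U) = 2.00000 - 1.59546 = 0.40454 ≈ 0.4045 bits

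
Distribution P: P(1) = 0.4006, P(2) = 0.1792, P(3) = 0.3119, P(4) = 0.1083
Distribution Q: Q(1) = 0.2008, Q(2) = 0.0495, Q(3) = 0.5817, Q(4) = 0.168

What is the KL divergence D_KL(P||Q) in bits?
0.3827 bits

D_KL(P||Q) = Σ P(x) log₂(P(x)/Q(x))

Computing term by term:
  P(1)·log₂(P(1)/Q(1)) = 0.4006·log₂(0.4006/0.2008) = 0.39916
  P(2)·log₂(P(2)/Q(2)) = 0.1792·log₂(0.1792/0.0495) = 0.33261
  P(3)·log₂(P(3)/Q(3)) = 0.3119·log₂(0.3119/0.5817) = -0.28046
  P(4)·log₂(P(4)/Q(4)) = 0.1083·log₂(0.1083/0.168) = -0.06860

D_KL(P||Q) = 0.39916 + 0.33261 - 0.28046 - 0.06860 = 0.38271 ≈ 0.3827 bits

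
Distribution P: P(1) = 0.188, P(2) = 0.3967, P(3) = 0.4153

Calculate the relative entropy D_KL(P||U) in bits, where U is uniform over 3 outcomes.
0.0760 bits

U(i) = 1/3 for all i

D_KL(P||U) = Σ P(x) log₂(P(x) / (1/3))
           = Σ P(x) log₂(P(x)) + log₂(3)
           = log₂(3) - H(P)

H(P) = -Σ P(x) log₂(P(x)):
  -P(1)·log₂(P(1)) = -(0.188)·log₂(0.188) = 0.45330
  -P(2)·log₂(P(2)) = -(0.3967)·log₂(0.3967) = 0.52915
  -P(3)·log₂(P(3)) = -(0.4153)·log₂(0.4153) = 0.52651
H(P) = 0.45330 + 0.52915 + 0.52651 = 1.50896 bits

log₂(3) = 1.58496 bits

D_KL(P||U) = 1.58496 - 1.50896 = 0.07600 ≈ 0.0760 bits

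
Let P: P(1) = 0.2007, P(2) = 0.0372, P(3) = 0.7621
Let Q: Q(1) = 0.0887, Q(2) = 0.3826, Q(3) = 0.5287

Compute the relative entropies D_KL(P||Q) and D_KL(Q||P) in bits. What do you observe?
D_KL(P||Q) = 0.5134 bits, D_KL(Q||P) = 0.9031 bits. The two directions give different values (D_KL(Q||P) exceeds D_KL(P||Q) by 0.3897 bits): KL divergence is asymmetric.

D_KL(P||Q) = Σ P(x) log₂(P(x)/Q(x))

Computing term by term:
  P(1)·log₂(P(1)/Q(1)) = 0.2007·log₂(0.2007/0.0887) = 0.23643
  P(2)·log₂(P(2)/Q(2)) = 0.0372·log₂(0.0372/0.3826) = -0.12508
  P(3)·log₂(P(3)/Q(3)) = 0.7621·log₂(0.7621/0.5287) = 0.40203

D_KL(P||Q) = 0.23643 - 0.12508 + 0.40203 = 0.51338 ≈ 0.5134 bits

D_KL(Q||P) = Σ Q(x) log₂(Q(x)/P(x))

Computing term by term:
  Q(1)·log₂(Q(1)/P(1)) = 0.0887·log₂(0.0887/0.2007) = -0.10449
  Q(2)·log₂(Q(2)/P(2)) = 0.3826·log₂(0.3826/0.0372) = 1.28648
  Q(3)·log₂(Q(3)/P(3)) = 0.5287·log₂(0.5287/0.7621) = -0.27891

D_KL(Q||P) = -0.10449 + 1.28648 - 0.27891 = 0.90308 ≈ 0.9031 bits

These are NOT equal (difference: 0.3897 bits). KL divergence is asymmetric: D_KL(P||Q) ≠ D_KL(Q||P) in general.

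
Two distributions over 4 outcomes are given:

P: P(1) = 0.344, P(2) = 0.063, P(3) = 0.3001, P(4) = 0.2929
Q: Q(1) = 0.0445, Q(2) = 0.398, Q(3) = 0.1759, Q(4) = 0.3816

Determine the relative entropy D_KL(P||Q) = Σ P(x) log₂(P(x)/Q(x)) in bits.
0.9669 bits

D_KL(P||Q) = Σ P(x) log₂(P(x)/Q(x))

Computing term by term:
  P(1)·log₂(P(1)/Q(1)) = 0.344·log₂(0.344/0.0445) = 1.01498
  P(2)·log₂(P(2)/Q(2)) = 0.063·log₂(0.063/0.398) = -0.16754
  P(3)·log₂(P(3)/Q(3)) = 0.3001·log₂(0.3001/0.1759) = 0.23128
  P(4)·log₂(P(4)/Q(4)) = 0.2929·log₂(0.2929/0.3816) = -0.11179

D_KL(P||Q) = 1.01498 - 0.16754 + 0.23128 - 0.11179 = 0.96693 ≈ 0.9669 bits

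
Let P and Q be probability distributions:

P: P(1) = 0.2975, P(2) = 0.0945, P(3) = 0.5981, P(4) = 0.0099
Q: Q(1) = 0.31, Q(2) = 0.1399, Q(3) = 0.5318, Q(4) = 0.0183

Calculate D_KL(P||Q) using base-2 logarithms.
0.0215 bits

D_KL(P||Q) = Σ P(x) log₂(P(x)/Q(x))

Computing term by term:
  P(1)·log₂(P(1)/Q(1)) = 0.2975·log₂(0.2975/0.31) = -0.01767
  P(2)·log₂(P(2)/Q(2)) = 0.0945·log₂(0.0945/0.1399) = -0.05349
  P(3)·log₂(P(3)/Q(3)) = 0.5981·log₂(0.5981/0.5318) = 0.10138
  P(4)·log₂(P(4)/Q(4)) = 0.0099·log₂(0.0099/0.0183) = -0.00877

D_KL(P||Q) = -0.01767 - 0.05349 + 0.10138 - 0.00877 = 0.02145 ≈ 0.0215 bits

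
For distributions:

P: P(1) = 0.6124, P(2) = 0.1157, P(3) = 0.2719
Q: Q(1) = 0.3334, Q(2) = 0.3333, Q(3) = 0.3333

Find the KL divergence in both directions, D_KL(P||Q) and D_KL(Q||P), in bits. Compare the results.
D_KL(P||Q) = 0.2807 bits, D_KL(Q||P) = 0.3142 bits. D_KL(Q||P) is larger than D_KL(P||Q) by 0.0335 bits; the two directions differ.

D_KL(P||Q) = Σ P(x) log₂(P(x)/Q(x))

Computing term by term:
  P(1)·log₂(P(1)/Q(1)) = 0.6124·log₂(0.6124/0.3334) = 0.53721
  P(2)·log₂(P(2)/Q(2)) = 0.1157·log₂(0.1157/0.3333) = -0.17661
  P(3)·log₂(P(3)/Q(3)) = 0.2719·log₂(0.2719/0.3333) = -0.07987

D_KL(P||Q) = 0.53721 - 0.17661 - 0.07987 = 0.28073 ≈ 0.2807 bits

D_KL(Q||P) = Σ Q(x) log₂(Q(x)/P(x))

Computing term by term:
  Q(1)·log₂(Q(1)/P(1)) = 0.3334·log₂(0.3334/0.6124) = -0.29247
  Q(2)·log₂(Q(2)/P(2)) = 0.3333·log₂(0.3333/0.1157) = 0.50876
  Q(3)·log₂(Q(3)/P(3)) = 0.3333·log₂(0.3333/0.2719) = 0.09791

D_KL(Q||P) = -0.29247 + 0.50876 + 0.09791 = 0.31420 ≈ 0.3142 bits

These are NOT equal (difference: 0.0335 bits). KL divergence is asymmetric: D_KL(P||Q) ≠ D_KL(Q||P) in general.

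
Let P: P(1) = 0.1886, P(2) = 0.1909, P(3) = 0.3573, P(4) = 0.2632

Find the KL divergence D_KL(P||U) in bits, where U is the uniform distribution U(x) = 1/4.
0.0527 bits

U(i) = 1/4 for all i

D_KL(P||U) = Σ P(x) log₂(P(x) / (1/4))
           = Σ P(x) log₂(P(x)) + log₂(4)
           = log₂(4) - H(P)

H(P) = -Σ P(x) log₂(P(x)):
  -P(1)·log₂(P(1)) = -(0.1886)·log₂(0.1886) = 0.45388
  -P(2)·log₂(P(2)) = -(0.1909)·log₂(0.1909) = 0.45608
  -P(3)·log₂(P(3)) = -(0.3573)·log₂(0.3573) = 0.53052
  -P(4)·log₂(P(4)) = -(0.2632)·log₂(0.2632) = 0.50686
H(P) = 0.45388 + 0.45608 + 0.53052 + 0.50686 = 1.94734 bits

log₂(4) = 2.00000 bits

D_KL(P||U) = 2.00000 - 1.94734 = 0.05266 ≈ 0.0527 bits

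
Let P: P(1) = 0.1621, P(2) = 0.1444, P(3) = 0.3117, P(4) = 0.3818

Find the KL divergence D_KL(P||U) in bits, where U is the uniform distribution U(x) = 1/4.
0.1168 bits

U(i) = 1/4 for all i

D_KL(P||U) = Σ P(x) log₂(P(x) / (1/4))
           = Σ P(x) log₂(P(x)) + log₂(4)
           = log₂(4) - H(P)

H(P) = -Σ P(x) log₂(P(x)):
  -P(1)·log₂(P(1)) = -(0.1621)·log₂(0.1621) = 0.42552
  -P(2)·log₂(P(2)) = -(0.1444)·log₂(0.1444) = 0.40314
  -P(3)·log₂(P(3)) = -(0.3117)·log₂(0.3117) = 0.52421
  -P(4)·log₂(P(4)) = -(0.3818)·log₂(0.3818) = 0.53036
H(P) = 0.42552 + 0.40314 + 0.52421 + 0.53036 = 1.88323 bits

log₂(4) = 2.00000 bits

D_KL(P||U) = 2.00000 - 1.88323 = 0.11677 ≈ 0.1168 bits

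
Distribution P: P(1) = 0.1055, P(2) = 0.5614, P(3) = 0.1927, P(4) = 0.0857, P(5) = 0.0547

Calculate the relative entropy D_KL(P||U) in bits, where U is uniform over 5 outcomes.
0.5212 bits

U(i) = 1/5 for all i

D_KL(P||U) = Σ P(x) log₂(P(x) / (1/5))
           = Σ P(x) log₂(P(x)) + log₂(5)
           = log₂(5) - H(P)

H(P) = -Σ P(x) log₂(P(x)):
  -P(1)·log₂(P(1)) = -(0.1055)·log₂(0.1055) = 0.34231
  -P(2)·log₂(P(2)) = -(0.5614)·log₂(0.5614) = 0.46759
  -P(3)·log₂(P(3)) = -(0.1927)·log₂(0.1927) = 0.45777
  -P(4)·log₂(P(4)) = -(0.0857)·log₂(0.0857) = 0.30377
  -P(5)·log₂(P(5)) = -(0.0547)·log₂(0.0547) = 0.22932
H(P) = 0.34231 + 0.46759 + 0.45777 + 0.30377 + 0.22932 = 1.80076 bits

log₂(5) = 2.32193 bits

D_KL(P||U) = 2.32193 - 1.80076 = 0.52117 ≈ 0.5212 bits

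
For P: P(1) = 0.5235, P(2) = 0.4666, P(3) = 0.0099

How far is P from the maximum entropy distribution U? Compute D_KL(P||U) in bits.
0.5171 bits

U(i) = 1/3 for all i

D_KL(P||U) = Σ P(x) log₂(P(x) / (1/3))
           = Σ P(x) log₂(P(x)) + log₂(3)
           = log₂(3) - H(P)

H(P) = -Σ P(x) log₂(P(x)):
  -P(1)·log₂(P(1)) = -(0.5235)·log₂(0.5235) = 0.48881
  -P(2)·log₂(P(2)) = -(0.4666)·log₂(0.4666) = 0.51314
  -P(3)·log₂(P(3)) = -(0.0099)·log₂(0.0099) = 0.06592
H(P) = 0.48881 + 0.51314 + 0.06592 = 1.06787 bits

log₂(3) = 1.58496 bits

D_KL(P||U) = 1.58496 - 1.06787 = 0.51709 ≈ 0.5171 bits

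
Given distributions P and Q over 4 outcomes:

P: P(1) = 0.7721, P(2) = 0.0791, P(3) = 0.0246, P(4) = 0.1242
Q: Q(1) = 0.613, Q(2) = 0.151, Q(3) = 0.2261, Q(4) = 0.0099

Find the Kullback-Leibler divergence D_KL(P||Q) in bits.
0.5577 bits

D_KL(P||Q) = Σ P(x) log₂(P(x)/Q(x))

Computing term by term:
  P(1)·log₂(P(1)/Q(1)) = 0.7721·log₂(0.7721/0.613) = 0.25703
  P(2)·log₂(P(2)/Q(2)) = 0.0791·log₂(0.0791/0.151) = -0.07378
  P(3)·log₂(P(3)/Q(3)) = 0.0246·log₂(0.0246/0.2261) = -0.07873
  P(4)·log₂(P(4)/Q(4)) = 0.1242·log₂(0.1242/0.0099) = 0.45322

D_KL(P||Q) = 0.25703 - 0.07378 - 0.07873 + 0.45322 = 0.55774 ≈ 0.5577 bits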